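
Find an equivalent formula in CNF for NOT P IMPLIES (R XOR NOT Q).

(P OR R OR NOT Q) AND (P OR NOT R OR Q)

NOT P IMPLIES (R XOR NOT Q)
≡ NOT NOT P OR (R XOR NOT Q)   [eliminate IMPLIES]
≡ NOT NOT P OR ((R OR NOT Q) AND NOT (R AND NOT Q))   [expand XOR]
≡ P OR ((R OR NOT Q) AND NOT (R AND NOT Q))   [double negation]
≡ P OR ((R OR NOT Q) AND (NOT R OR NOT NOT Q))   [De Morgan]
≡ P OR ((R OR NOT Q) AND (NOT R OR Q))   [double negation]
≡ (P OR R OR NOT Q) AND (P OR NOT R OR Q)   [distribute OR over AND]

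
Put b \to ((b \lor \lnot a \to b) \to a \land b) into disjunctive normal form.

b \to ((b \lor \lnot a \to b) \to a \land b)
⇔ \lnot b \lor ((b \lor \lnot a \to b) \to a \land b)   [eliminate \to]
⇔ \lnot b \lor \lnot (b \lor \lnot a \to b) \lor a \land b   [eliminate \to]
⇔ \lnot b \lor \lnot (\lnot (b \lor \lnot a) \lor b) \lor a \land b   [eliminate \to]
⇔ \lnot b \lor \lnot \lnot (b \lor \lnot a) \land \lnot b \lor a \land b   [De Morgan]
⇔ \lnot b \lor (b \lor \lnot a) \land \lnot b \lor a \land b   [double negation]
⇔ \lnot b \lor b \land \lnot b \lor \lnot a \land \lnot b \lor a \land b   [distribute \land over \lor]
⇔ \lnot b \lor a \land b   [simplify]

\lnot b \lor a \land b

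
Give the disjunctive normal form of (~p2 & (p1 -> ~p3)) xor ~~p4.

(~p2 & (p1 -> ~p3)) xor ~~p4
≡ (~p2 & (p1 -> ~p3) & ~~~p4) | (~(~p2 & (p1 -> ~p3)) & ~~p4)   (expand xor)
≡ (~p2 & (~p1 | ~p3) & ~~~p4) | (~(~p2 & (p1 -> ~p3)) & ~~p4)   (eliminate ->)
≡ (~p2 & (~p1 | ~p3) & ~~~p4) | (~(~p2 & (~p1 | ~p3)) & ~~p4)   (eliminate ->)
≡ (~p2 & (~p1 | ~p3) & ~p4) | (~(~p2 & (~p1 | ~p3)) & ~~p4)   (double negation)
≡ (~p2 & (~p1 | ~p3) & ~p4) | ((~~p2 | ~(~p1 | ~p3)) & ~~p4)   (De Morgan)
≡ (~p2 & (~p1 | ~p3) & ~p4) | ((p2 | ~(~p1 | ~p3)) & ~~p4)   (double negation)
≡ (~p2 & (~p1 | ~p3) & ~p4) | ((p2 | (~~p1 & ~~p3)) & ~~p4)   (De Morgan)
≡ (~p2 & (~p1 | ~p3) & ~p4) | ((p2 | (p1 & ~~p3)) & ~~p4)   (double negation)
≡ (~p2 & (~p1 | ~p3) & ~p4) | ((p2 | (p1 & p3)) & ~~p4)   (double negation)
≡ (~p2 & (~p1 | ~p3) & ~p4) | ((p2 | (p1 & p3)) & p4)   (double negation)
≡ (~p2 & ~p1 & ~p4) | (~p2 & ~p3 & ~p4) | (p2 & p4) | (p1 & p3 & p4)   (distribute & over |)

(~p2 & ~p1 & ~p4) | (~p2 & ~p3 & ~p4) | (p2 & p4) | (p1 & p3 & p4)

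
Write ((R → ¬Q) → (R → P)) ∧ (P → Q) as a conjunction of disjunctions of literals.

((R → ¬Q) → (R → P)) ∧ (P → Q)
⇔ (¬(R → ¬Q) ∨ (R → P)) ∧ (P → Q)   [eliminate →]
⇔ (¬(¬R ∨ ¬Q) ∨ (R → P)) ∧ (P → Q)   [eliminate →]
⇔ (¬(¬R ∨ ¬Q) ∨ ¬R ∨ P) ∧ (P → Q)   [eliminate →]
⇔ (¬(¬R ∨ ¬Q) ∨ ¬R ∨ P) ∧ (¬P ∨ Q)   [eliminate →]
⇔ (¬¬R ∧ ¬¬Q ∨ ¬R ∨ P) ∧ (¬P ∨ Q)   [De Morgan]
⇔ (R ∧ ¬¬Q ∨ ¬R ∨ P) ∧ (¬P ∨ Q)   [double negation]
⇔ (R ∧ Q ∨ ¬R ∨ P) ∧ (¬P ∨ Q)   [double negation]
⇔ (R ∨ ¬R ∨ P) ∧ (Q ∨ ¬R ∨ P) ∧ (¬P ∨ Q)   [distribute ∨ over ∧]
⇔ (Q ∨ ¬R ∨ P) ∧ (¬P ∨ Q)   [simplify]

(Q ∨ ¬R ∨ P) ∧ (¬P ∨ Q)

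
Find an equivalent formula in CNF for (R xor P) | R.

(R xor P) | R
= ((R | P) & ~(R & P)) | R   [expand xor]
= ((R | P) & (~R | ~P)) | R   [De Morgan]
= (R | P | R) & (~R | ~P | R)   [distribute | over &]
= R | P   [simplify]

R | P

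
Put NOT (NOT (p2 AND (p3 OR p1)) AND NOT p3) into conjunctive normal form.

NOT (NOT (p2 AND (p3 OR p1)) AND NOT p3)
= NOT NOT (p2 AND (p3 OR p1)) OR NOT NOT p3   [De Morgan]
= (p2 AND (p3 OR p1)) OR NOT NOT p3   [double negation]
= (p2 AND (p3 OR p1)) OR p3   [double negation]
= (p2 OR p3) AND (p3 OR p1 OR p3)   [distribute OR over AND]
= (p2 OR p3) AND (p3 OR p1)   [simplify]

(p2 OR p3) AND (p3 OR p1)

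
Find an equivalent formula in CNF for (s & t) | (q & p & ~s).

(s & t) | (q & p & ~s)
= (s | q) & (s | p) & (s | ~s) & (t | q) & (t | p) & (t | ~s)   [distribute | over &]
= (s | q) & (s | p) & (t | q) & (t | p) & (t | ~s)   [simplify]

(s | q) & (s | p) & (t | q) & (t | p) & (t | ~s)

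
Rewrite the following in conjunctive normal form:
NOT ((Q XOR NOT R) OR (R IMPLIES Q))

NOT ((Q XOR NOT R) OR (R IMPLIES Q))
= NOT (((Q OR NOT R) AND NOT (Q AND NOT R)) OR (R IMPLIES Q))   [expand XOR]
= NOT (((Q OR NOT R) AND NOT (Q AND NOT R)) OR NOT R OR Q)   [eliminate IMPLIES]
= NOT ((Q OR NOT R) AND NOT (Q AND NOT R)) AND NOT NOT R AND NOT Q   [De Morgan]
= (NOT (Q OR NOT R) OR NOT NOT (Q AND NOT R)) AND NOT NOT R AND NOT Q   [De Morgan]
= ((NOT Q AND NOT NOT R) OR NOT NOT (Q AND NOT R)) AND NOT NOT R AND NOT Q   [De Morgan]
= ((NOT Q AND R) OR NOT NOT (Q AND NOT R)) AND NOT NOT R AND NOT Q   [double negation]
= ((NOT Q AND R) OR (Q AND NOT R)) AND NOT NOT R AND NOT Q   [double negation]
= ((NOT Q AND R) OR (Q AND NOT R)) AND R AND NOT Q   [double negation]
= (NOT Q OR Q) AND (NOT Q OR NOT R) AND (R OR Q) AND (R OR NOT R) AND R AND NOT Q   [distribute OR over AND]
= R AND NOT Q   [simplify]

R AND NOT Q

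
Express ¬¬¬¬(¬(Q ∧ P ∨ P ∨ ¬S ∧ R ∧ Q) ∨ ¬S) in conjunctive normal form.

¬P ∨ ¬S

¬¬¬¬(¬(Q ∧ P ∨ P ∨ ¬S ∧ R ∧ Q) ∨ ¬S)
≡ ¬¬(¬(Q ∧ P ∨ P ∨ ¬S ∧ R ∧ Q) ∨ ¬S)
≡ ¬(Q ∧ P ∨ P ∨ ¬S ∧ R ∧ Q) ∨ ¬S
≡ ¬(Q ∧ P) ∧ ¬P ∧ ¬(¬S ∧ R ∧ Q) ∨ ¬S
≡ (¬Q ∨ ¬P) ∧ ¬P ∧ ¬(¬S ∧ R ∧ Q) ∨ ¬S
≡ (¬Q ∨ ¬P) ∧ ¬P ∧ (¬¬S ∨ ¬R ∨ ¬Q) ∨ ¬S
≡ (¬Q ∨ ¬P) ∧ ¬P ∧ (S ∨ ¬R ∨ ¬Q) ∨ ¬S
≡ (¬Q ∨ ¬P ∨ ¬S) ∧ (¬P ∨ ¬S) ∧ (S ∨ ¬R ∨ ¬Q ∨ ¬S)
≡ ¬P ∨ ¬S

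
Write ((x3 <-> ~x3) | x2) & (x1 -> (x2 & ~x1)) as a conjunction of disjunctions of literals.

(~x3 | x2) & (x3 | x2) & ~x1

((x3 <-> ~x3) | x2) & (x1 -> (x2 & ~x1))
≡ (((x3 -> ~x3) & (~x3 -> x3)) | x2) & (x1 -> (x2 & ~x1))   — eliminate <->
≡ (((~x3 | ~x3) & (~x3 -> x3)) | x2) & (x1 -> (x2 & ~x1))   — eliminate ->
≡ (((~x3 | ~x3) & (~~x3 | x3)) | x2) & (x1 -> (x2 & ~x1))   — eliminate ->
≡ (((~x3 | ~x3) & (~~x3 | x3)) | x2) & (~x1 | (x2 & ~x1))   — eliminate ->
≡ (((~x3 | ~x3) & (x3 | x3)) | x2) & (~x1 | (x2 & ~x1))   — double negation
≡ (~x3 | ~x3 | x2) & (x3 | x3 | x2) & (~x1 | x2) & (~x1 | ~x1)   — distribute | over &
≡ (~x3 | x2) & (x3 | x2) & ~x1   — simplify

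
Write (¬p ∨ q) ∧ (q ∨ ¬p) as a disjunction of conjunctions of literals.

(¬p ∨ q) ∧ (q ∨ ¬p)
⇔ (¬p ∧ q) ∨ (¬p ∧ ¬p) ∨ (q ∧ q) ∨ (q ∧ ¬p)   (distribute ∧ over ∨)
⇔ ¬p ∨ q   (simplify)

¬p ∨ q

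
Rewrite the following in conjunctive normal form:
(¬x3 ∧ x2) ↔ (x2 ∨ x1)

(¬x3 ∧ x2) ↔ (x2 ∨ x1)
⇔ ((¬x3 ∧ x2) → (x2 ∨ x1)) ∧ ((x2 ∨ x1) → (¬x3 ∧ x2))   (eliminate ↔)
⇔ (¬(¬x3 ∧ x2) ∨ x2 ∨ x1) ∧ ((x2 ∨ x1) → (¬x3 ∧ x2))   (eliminate →)
⇔ (¬(¬x3 ∧ x2) ∨ x2 ∨ x1) ∧ (¬(x2 ∨ x1) ∨ (¬x3 ∧ x2))   (eliminate →)
⇔ (¬¬x3 ∨ ¬x2 ∨ x2 ∨ x1) ∧ (¬(x2 ∨ x1) ∨ (¬x3 ∧ x2))   (De Morgan)
⇔ (x3 ∨ ¬x2 ∨ x2 ∨ x1) ∧ (¬(x2 ∨ x1) ∨ (¬x3 ∧ x2))   (double negation)
⇔ (x3 ∨ ¬x2 ∨ x2 ∨ x1) ∧ ((¬x2 ∧ ¬x1) ∨ (¬x3 ∧ x2))   (De Morgan)
⇔ (x3 ∨ ¬x2 ∨ x2 ∨ x1) ∧ (¬x2 ∨ ¬x3) ∧ (¬x2 ∨ x2) ∧ (¬x1 ∨ ¬x3) ∧ (¬x1 ∨ x2)   (distribute ∨ over ∧)
⇔ (¬x2 ∨ ¬x3) ∧ (¬x1 ∨ ¬x3) ∧ (¬x1 ∨ x2)   (simplify)

(¬x2 ∨ ¬x3) ∧ (¬x1 ∨ ¬x3) ∧ (¬x1 ∨ x2)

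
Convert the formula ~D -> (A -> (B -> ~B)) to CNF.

D | ~A | ~B

~D -> (A -> (B -> ~B))
≡ ~~D | (A -> (B -> ~B))   [eliminate ->]
≡ ~~D | ~A | (B -> ~B)   [eliminate ->]
≡ ~~D | ~A | ~B | ~B   [eliminate ->]
≡ D | ~A | ~B | ~B   [double negation]
≡ D | ~A | ~B   [simplify]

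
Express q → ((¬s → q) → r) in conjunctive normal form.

q → ((¬s → q) → r)
≡ ¬q ∨ ((¬s → q) → r)   (eliminate →)
≡ ¬q ∨ ¬(¬s → q) ∨ r   (eliminate →)
≡ ¬q ∨ ¬(¬¬s ∨ q) ∨ r   (eliminate →)
≡ ¬q ∨ (¬¬¬s ∧ ¬q) ∨ r   (De Morgan)
≡ ¬q ∨ (¬s ∧ ¬q) ∨ r   (double negation)
≡ (¬q ∨ ¬s ∨ r) ∧ (¬q ∨ ¬q ∨ r)   (distribute ∨ over ∧)
≡ ¬q ∨ r   (simplify)

¬q ∨ r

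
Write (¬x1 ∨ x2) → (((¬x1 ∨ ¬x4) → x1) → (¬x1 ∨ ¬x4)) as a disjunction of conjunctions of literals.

(¬x1 ∨ x2) → (((¬x1 ∨ ¬x4) → x1) → (¬x1 ∨ ¬x4))
≡ ¬(¬x1 ∨ x2) ∨ (((¬x1 ∨ ¬x4) → x1) → (¬x1 ∨ ¬x4))   — eliminate →
≡ ¬(¬x1 ∨ x2) ∨ ¬((¬x1 ∨ ¬x4) → x1) ∨ ¬x1 ∨ ¬x4   — eliminate →
≡ ¬(¬x1 ∨ x2) ∨ ¬(¬(¬x1 ∨ ¬x4) ∨ x1) ∨ ¬x1 ∨ ¬x4   — eliminate →
≡ (¬¬x1 ∧ ¬x2) ∨ ¬(¬(¬x1 ∨ ¬x4) ∨ x1) ∨ ¬x1 ∨ ¬x4   — De Morgan
≡ (x1 ∧ ¬x2) ∨ ¬(¬(¬x1 ∨ ¬x4) ∨ x1) ∨ ¬x1 ∨ ¬x4   — double negation
≡ (x1 ∧ ¬x2) ∨ (¬¬(¬x1 ∨ ¬x4) ∧ ¬x1) ∨ ¬x1 ∨ ¬x4   — De Morgan
≡ (x1 ∧ ¬x2) ∨ ((¬x1 ∨ ¬x4) ∧ ¬x1) ∨ ¬x1 ∨ ¬x4   — double negation
≡ (x1 ∧ ¬x2) ∨ (¬x1 ∧ ¬x1) ∨ (¬x4 ∧ ¬x1) ∨ ¬x1 ∨ ¬x4   — distribute ∧ over ∨
≡ (x1 ∧ ¬x2) ∨ ¬x1 ∨ ¬x4   — simplify

(x1 ∧ ¬x2) ∨ ¬x1 ∨ ¬x4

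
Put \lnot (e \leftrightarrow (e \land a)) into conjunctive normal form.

e \land (\lnot e \lor \lnot a)

\lnot (e \leftrightarrow (e \land a))
≡ \lnot ((e \to (e \land a)) \land ((e \land a) \to e))   — eliminate \leftrightarrow
≡ \lnot ((\lnot e \lor (e \land a)) \land ((e \land a) \to e))   — eliminate \to
≡ \lnot ((\lnot e \lor (e \land a)) \land (\lnot (e \land a) \lor e))   — eliminate \to
≡ \lnot (\lnot e \lor (e \land a)) \lor \lnot (\lnot (e \land a) \lor e)   — De Morgan
≡ (\lnot \lnot e \land \lnot (e \land a)) \lor \lnot (\lnot (e \land a) \lor e)   — De Morgan
≡ (e \land \lnot (e \land a)) \lor \lnot (\lnot (e \land a) \lor e)   — double negation
≡ (e \land (\lnot e \lor \lnot a)) \lor \lnot (\lnot (e \land a) \lor e)   — De Morgan
≡ (e \land (\lnot e \lor \lnot a)) \lor (\lnot \lnot (e \land a) \land \lnot e)   — De Morgan
≡ (e \land (\lnot e \lor \lnot a)) \lor (e \land a \land \lnot e)   — double negation
≡ (e \lor e) \land (e \lor a) \land (e \lor \lnot e) \land (\lnot e \lor \lnot a \lor e) \land (\lnot e \lor \lnot a \lor a) \land (\lnot e \lor \lnot a \lor \lnot e)   — distribute \lor over \land
≡ e \land (\lnot e \lor \lnot a)   — simplify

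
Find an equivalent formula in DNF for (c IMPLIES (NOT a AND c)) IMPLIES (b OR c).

(c IMPLIES (NOT a AND c)) IMPLIES (b OR c)
≡ NOT (c IMPLIES (NOT a AND c)) OR b OR c   [eliminate IMPLIES]
≡ NOT (NOT c OR (NOT a AND c)) OR b OR c   [eliminate IMPLIES]
≡ (NOT NOT c AND NOT (NOT a AND c)) OR b OR c   [De Morgan]
≡ (c AND NOT (NOT a AND c)) OR b OR c   [double negation]
≡ (c AND (NOT NOT a OR NOT c)) OR b OR c   [De Morgan]
≡ (c AND (a OR NOT c)) OR b OR c   [double negation]
≡ (c AND a) OR (c AND NOT c) OR b OR c   [distribute AND over OR]
≡ b OR c   [simplify]

b OR c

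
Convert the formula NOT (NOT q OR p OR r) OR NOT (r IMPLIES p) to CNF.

NOT (NOT q OR p OR r) OR NOT (r IMPLIES p)
= NOT (NOT q OR p OR r) OR NOT (NOT r OR p)   (eliminate IMPLIES)
= (NOT NOT q AND NOT p AND NOT r) OR NOT (NOT r OR p)   (De Morgan)
= (q AND NOT p AND NOT r) OR NOT (NOT r OR p)   (double negation)
= (q AND NOT p AND NOT r) OR (NOT NOT r AND NOT p)   (De Morgan)
= (q AND NOT p AND NOT r) OR (r AND NOT p)   (double negation)
= (q OR r) AND (q OR NOT p) AND (NOT p OR r) AND (NOT p OR NOT p) AND (NOT r OR r) AND (NOT r OR NOT p)   (distribute OR over AND)
= (q OR r) AND NOT p   (simplify)

(q OR r) AND NOT p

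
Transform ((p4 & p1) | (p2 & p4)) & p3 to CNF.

((p4 & p1) | (p2 & p4)) & p3
≡ (p4 | p2) & (p4 | p4) & (p1 | p2) & (p1 | p4) & p3   [distribute | over &]
≡ p4 & (p1 | p2) & p3   [simplify]

p4 & (p1 | p2) & p3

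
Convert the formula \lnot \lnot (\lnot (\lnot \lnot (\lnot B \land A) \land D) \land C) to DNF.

\lnot \lnot (\lnot (\lnot \lnot (\lnot B \land A) \land D) \land C)
⇔ \lnot (\lnot \lnot (\lnot B \land A) \land D) \land C   [double negation]
⇔ (\lnot \lnot \lnot (\lnot B \land A) \lor \lnot D) \land C   [De Morgan]
⇔ (\lnot (\lnot B \land A) \lor \lnot D) \land C   [double negation]
⇔ (\lnot \lnot B \lor \lnot A \lor \lnot D) \land C   [De Morgan]
⇔ (B \lor \lnot A \lor \lnot D) \land C   [double negation]
⇔ (B \land C) \lor (\lnot A \land C) \lor (\lnot D \land C)   [distribute \land over \lor]

(B \land C) \lor (\lnot A \land C) \lor (\lnot D \land C)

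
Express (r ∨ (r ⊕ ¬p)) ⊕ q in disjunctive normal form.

(r ∨ (r ⊕ ¬p)) ⊕ q
⇔ ((r ∨ (r ⊕ ¬p)) ∧ ¬q) ∨ (¬(r ∨ (r ⊕ ¬p)) ∧ q)
⇔ ((r ∨ (r ∧ ¬¬p) ∨ (¬r ∧ ¬p)) ∧ ¬q) ∨ (¬(r ∨ (r ⊕ ¬p)) ∧ q)
⇔ ((r ∨ (r ∧ ¬¬p) ∨ (¬r ∧ ¬p)) ∧ ¬q) ∨ (¬(r ∨ (r ∧ ¬¬p) ∨ (¬r ∧ ¬p)) ∧ q)
⇔ ((r ∨ (r ∧ p) ∨ (¬r ∧ ¬p)) ∧ ¬q) ∨ (¬(r ∨ (r ∧ ¬¬p) ∨ (¬r ∧ ¬p)) ∧ q)
⇔ ((r ∨ (r ∧ p) ∨ (¬r ∧ ¬p)) ∧ ¬q) ∨ (¬r ∧ ¬(r ∧ ¬¬p) ∧ ¬(¬r ∧ ¬p) ∧ q)
⇔ ((r ∨ (r ∧ p) ∨ (¬r ∧ ¬p)) ∧ ¬q) ∨ (¬r ∧ (¬r ∨ ¬¬¬p) ∧ ¬(¬r ∧ ¬p) ∧ q)
⇔ ((r ∨ (r ∧ p) ∨ (¬r ∧ ¬p)) ∧ ¬q) ∨ (¬r ∧ (¬r ∨ ¬p) ∧ ¬(¬r ∧ ¬p) ∧ q)
⇔ ((r ∨ (r ∧ p) ∨ (¬r ∧ ¬p)) ∧ ¬q) ∨ (¬r ∧ (¬r ∨ ¬p) ∧ (¬¬r ∨ ¬¬p) ∧ q)
⇔ ((r ∨ (r ∧ p) ∨ (¬r ∧ ¬p)) ∧ ¬q) ∨ (¬r ∧ (¬r ∨ ¬p) ∧ (r ∨ ¬¬p) ∧ q)
⇔ ((r ∨ (r ∧ p) ∨ (¬r ∧ ¬p)) ∧ ¬q) ∨ (¬r ∧ (¬r ∨ ¬p) ∧ (r ∨ p) ∧ q)
⇔ (r ∧ ¬q) ∨ (r ∧ p ∧ ¬q) ∨ (¬r ∧ ¬p ∧ ¬q) ∨ (¬r ∧ ¬r ∧ r ∧ q) ∨ (¬r ∧ ¬r ∧ p ∧ q) ∨ (¬r ∧ ¬p ∧ r ∧ q) ∨ (¬r ∧ ¬p ∧ p ∧ q)
⇔ (r ∧ ¬q) ∨ (¬r ∧ ¬p ∧ ¬q) ∨ (¬r ∧ p ∧ q)

(r ∧ ¬q) ∨ (¬r ∧ ¬p ∧ ¬q) ∨ (¬r ∧ p ∧ q)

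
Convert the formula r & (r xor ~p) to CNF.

r & (r xor ~p)
≡ r & (r | ~p) & ~(r & ~p)
≡ r & (r | ~p) & (~r | ~~p)
≡ r & (r | ~p) & (~r | p)
≡ r & (~r | p)

r & (~r | p)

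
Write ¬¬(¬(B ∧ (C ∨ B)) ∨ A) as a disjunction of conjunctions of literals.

¬¬(¬(B ∧ (C ∨ B)) ∨ A)
= ¬(B ∧ (C ∨ B)) ∨ A   — double negation
= ¬B ∨ ¬(C ∨ B) ∨ A   — De Morgan
= ¬B ∨ (¬C ∧ ¬B) ∨ A   — De Morgan
= ¬B ∨ A   — simplify

¬B ∨ A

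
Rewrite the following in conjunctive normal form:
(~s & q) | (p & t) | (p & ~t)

(~s | p) & (q | p)

(~s & q) | (p & t) | (p & ~t)
⇔ (~s | p | p) & (~s | p | ~t) & (~s | t | p) & (~s | t | ~t) & (q | p | p) & (q | p | ~t) & (q | t | p) & (q | t | ~t)   [distribute | over &]
⇔ (~s | p) & (q | p)   [simplify]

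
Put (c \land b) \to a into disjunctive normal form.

(c \land b) \to a
≡ \lnot (c \land b) \lor a   [eliminate \to]
≡ \lnot c \lor \lnot b \lor a   [De Morgan]

\lnot c \lor \lnot b \lor a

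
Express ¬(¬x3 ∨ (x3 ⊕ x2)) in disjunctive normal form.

¬(¬x3 ∨ (x3 ⊕ x2))
≡ ¬(¬x3 ∨ (x3 ∧ ¬x2) ∨ (¬x3 ∧ x2))   — expand ⊕
≡ ¬¬x3 ∧ ¬(x3 ∧ ¬x2) ∧ ¬(¬x3 ∧ x2)   — De Morgan
≡ x3 ∧ ¬(x3 ∧ ¬x2) ∧ ¬(¬x3 ∧ x2)   — double negation
≡ x3 ∧ (¬x3 ∨ ¬¬x2) ∧ ¬(¬x3 ∧ x2)   — De Morgan
≡ x3 ∧ (¬x3 ∨ x2) ∧ ¬(¬x3 ∧ x2)   — double negation
≡ x3 ∧ (¬x3 ∨ x2) ∧ (¬¬x3 ∨ ¬x2)   — De Morgan
≡ x3 ∧ (¬x3 ∨ x2) ∧ (x3 ∨ ¬x2)   — double negation
≡ (x3 ∧ ¬x3 ∧ x3) ∨ (x3 ∧ ¬x3 ∧ ¬x2) ∨ (x3 ∧ x2 ∧ x3) ∨ (x3 ∧ x2 ∧ ¬x2)   — distribute ∧ over ∨
≡ x3 ∧ x2   — simplify

x3 ∧ x2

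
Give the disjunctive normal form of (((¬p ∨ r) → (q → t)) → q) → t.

(((¬p ∨ r) → (q → t)) → q) → t
= ¬(((¬p ∨ r) → (q → t)) → q) ∨ t   — eliminate →
= ¬(¬((¬p ∨ r) → (q → t)) ∨ q) ∨ t   — eliminate →
= ¬(¬(¬(¬p ∨ r) ∨ (q → t)) ∨ q) ∨ t   — eliminate →
= ¬(¬(¬(¬p ∨ r) ∨ ¬q ∨ t) ∨ q) ∨ t   — eliminate →
= (¬¬(¬(¬p ∨ r) ∨ ¬q ∨ t) ∧ ¬q) ∨ t   — De Morgan
= ((¬(¬p ∨ r) ∨ ¬q ∨ t) ∧ ¬q) ∨ t   — double negation
= (((¬¬p ∧ ¬r) ∨ ¬q ∨ t) ∧ ¬q) ∨ t   — De Morgan
= (((p ∧ ¬r) ∨ ¬q ∨ t) ∧ ¬q) ∨ t   — double negation
= (p ∧ ¬r ∧ ¬q) ∨ (¬q ∧ ¬q) ∨ (t ∧ ¬q) ∨ t   — distribute ∧ over ∨
= ¬q ∨ t   — simplify

¬q ∨ t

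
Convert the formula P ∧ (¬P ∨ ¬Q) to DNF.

P ∧ ¬Q

P ∧ (¬P ∨ ¬Q)
= (P ∧ ¬P) ∨ (P ∧ ¬Q)   — distribute ∧ over ∨
= P ∧ ¬Q   — simplify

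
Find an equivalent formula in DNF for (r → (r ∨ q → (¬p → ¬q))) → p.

(r → (r ∨ q → (¬p → ¬q))) → p
≡ ¬(r → (r ∨ q → (¬p → ¬q))) ∨ p   — eliminate →
≡ ¬(¬r ∨ (r ∨ q → (¬p → ¬q))) ∨ p   — eliminate →
≡ ¬(¬r ∨ ¬(r ∨ q) ∨ (¬p → ¬q)) ∨ p   — eliminate →
≡ ¬(¬r ∨ ¬(r ∨ q) ∨ ¬¬p ∨ ¬q) ∨ p   — eliminate →
≡ ¬¬r ∧ ¬¬(r ∨ q) ∧ ¬¬¬p ∧ ¬¬q ∨ p   — De Morgan
≡ r ∧ ¬¬(r ∨ q) ∧ ¬¬¬p ∧ ¬¬q ∨ p   — double negation
≡ r ∧ (r ∨ q) ∧ ¬¬¬p ∧ ¬¬q ∨ p   — double negation
≡ r ∧ (r ∨ q) ∧ ¬p ∧ ¬¬q ∨ p   — double negation
≡ r ∧ (r ∨ q) ∧ ¬p ∧ q ∨ p   — double negation
≡ r ∧ r ∧ ¬p ∧ q ∨ r ∧ q ∧ ¬p ∧ q ∨ p   — distribute ∧ over ∨
≡ r ∧ ¬p ∧ q ∨ p   — simplify

r ∧ ¬p ∧ q ∨ p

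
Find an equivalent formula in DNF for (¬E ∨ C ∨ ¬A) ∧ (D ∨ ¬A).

(¬E ∨ C ∨ ¬A) ∧ (D ∨ ¬A)
⇔ (¬E ∧ D) ∨ (¬E ∧ ¬A) ∨ (C ∧ D) ∨ (C ∧ ¬A) ∨ (¬A ∧ D) ∨ (¬A ∧ ¬A)   (distribute ∧ over ∨)
⇔ (¬E ∧ D) ∨ (C ∧ D) ∨ ¬A   (simplify)

(¬E ∧ D) ∨ (C ∧ D) ∨ ¬A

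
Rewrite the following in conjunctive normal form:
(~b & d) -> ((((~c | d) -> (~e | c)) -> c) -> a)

(b | ~d | c | ~e | a) & (b | ~d | ~c | a)

(~b & d) -> ((((~c | d) -> (~e | c)) -> c) -> a)
≡ ~(~b & d) | ((((~c | d) -> (~e | c)) -> c) -> a)   [eliminate ->]
≡ ~(~b & d) | ~(((~c | d) -> (~e | c)) -> c) | a   [eliminate ->]
≡ ~(~b & d) | ~(~((~c | d) -> (~e | c)) | c) | a   [eliminate ->]
≡ ~(~b & d) | ~(~(~(~c | d) | ~e | c) | c) | a   [eliminate ->]
≡ ~~b | ~d | ~(~(~(~c | d) | ~e | c) | c) | a   [De Morgan]
≡ b | ~d | ~(~(~(~c | d) | ~e | c) | c) | a   [double negation]
≡ b | ~d | (~~(~(~c | d) | ~e | c) & ~c) | a   [De Morgan]
≡ b | ~d | ((~(~c | d) | ~e | c) & ~c) | a   [double negation]
≡ b | ~d | (((~~c & ~d) | ~e | c) & ~c) | a   [De Morgan]
≡ b | ~d | (((c & ~d) | ~e | c) & ~c) | a   [double negation]
≡ (b | ~d | c | ~e | c | a) & (b | ~d | ~d | ~e | c | a) & (b | ~d | ~c | a)   [distribute | over &]
≡ (b | ~d | c | ~e | a) & (b | ~d | ~c | a)   [simplify]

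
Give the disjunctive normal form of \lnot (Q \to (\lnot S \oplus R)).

(Q \land S \land \lnot R) \lor (Q \land R \land \lnot S)

\lnot (Q \to (\lnot S \oplus R))
≡ \lnot (\lnot Q \lor (\lnot S \oplus R))   [eliminate \to]
≡ \lnot (\lnot Q \lor (\lnot S \land \lnot R) \lor (\lnot \lnot S \land R))   [expand \oplus]
≡ \lnot \lnot Q \land \lnot (\lnot S \land \lnot R) \land \lnot (\lnot \lnot S \land R)   [De Morgan]
≡ Q \land \lnot (\lnot S \land \lnot R) \land \lnot (\lnot \lnot S \land R)   [double negation]
≡ Q \land (\lnot \lnot S \lor \lnot \lnot R) \land \lnot (\lnot \lnot S \land R)   [De Morgan]
≡ Q \land (S \lor \lnot \lnot R) \land \lnot (\lnot \lnot S \land R)   [double negation]
≡ Q \land (S \lor R) \land \lnot (\lnot \lnot S \land R)   [double negation]
≡ Q \land (S \lor R) \land (\lnot \lnot \lnot S \lor \lnot R)   [De Morgan]
≡ Q \land (S \lor R) \land (\lnot S \lor \lnot R)   [double negation]
≡ (Q \land S \land \lnot S) \lor (Q \land S \land \lnot R) \lor (Q \land R \land \lnot S) \lor (Q \land R \land \lnot R)   [distribute \land over \lor]
≡ (Q \land S \land \lnot R) \lor (Q \land R \land \lnot S)   [simplify]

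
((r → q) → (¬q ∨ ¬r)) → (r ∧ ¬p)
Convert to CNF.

(q ∨ ¬p) ∧ r

((r → q) → (¬q ∨ ¬r)) → (r ∧ ¬p)
≡ ¬((r → q) → (¬q ∨ ¬r)) ∨ (r ∧ ¬p)   — eliminate →
≡ ¬(¬(r → q) ∨ ¬q ∨ ¬r) ∨ (r ∧ ¬p)   — eliminate →
≡ ¬(¬(¬r ∨ q) ∨ ¬q ∨ ¬r) ∨ (r ∧ ¬p)   — eliminate →
≡ (¬¬(¬r ∨ q) ∧ ¬¬q ∧ ¬¬r) ∨ (r ∧ ¬p)   — De Morgan
≡ ((¬r ∨ q) ∧ ¬¬q ∧ ¬¬r) ∨ (r ∧ ¬p)   — double negation
≡ ((¬r ∨ q) ∧ q ∧ ¬¬r) ∨ (r ∧ ¬p)   — double negation
≡ ((¬r ∨ q) ∧ q ∧ r) ∨ (r ∧ ¬p)   — double negation
≡ (¬r ∨ q ∨ r) ∧ (¬r ∨ q ∨ ¬p) ∧ (q ∨ r) ∧ (q ∨ ¬p) ∧ (r ∨ r) ∧ (r ∨ ¬p)   — distribute ∨ over ∧
≡ (q ∨ ¬p) ∧ r   — simplify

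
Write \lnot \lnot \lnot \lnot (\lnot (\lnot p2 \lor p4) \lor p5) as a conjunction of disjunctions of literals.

(p2 \lor p5) \land (\lnot p4 \lor p5)

\lnot \lnot \lnot \lnot (\lnot (\lnot p2 \lor p4) \lor p5)
⇔ \lnot \lnot (\lnot (\lnot p2 \lor p4) \lor p5)   — double negation
⇔ \lnot (\lnot p2 \lor p4) \lor p5   — double negation
⇔ (\lnot \lnot p2 \land \lnot p4) \lor p5   — De Morgan
⇔ (p2 \land \lnot p4) \lor p5   — double negation
⇔ (p2 \lor p5) \land (\lnot p4 \lor p5)   — distribute \lor over \land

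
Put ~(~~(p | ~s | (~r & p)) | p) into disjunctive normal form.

~p & s

~(~~(p | ~s | (~r & p)) | p)
≡ ~~~(p | ~s | (~r & p)) & ~p   [De Morgan]
≡ ~(p | ~s | (~r & p)) & ~p   [double negation]
≡ ~p & ~~s & ~(~r & p) & ~p   [De Morgan]
≡ ~p & s & ~(~r & p) & ~p   [double negation]
≡ ~p & s & (~~r | ~p) & ~p   [De Morgan]
≡ ~p & s & (r | ~p) & ~p   [double negation]
≡ (~p & s & r & ~p) | (~p & s & ~p & ~p)   [distribute & over |]
≡ ~p & s   [simplify]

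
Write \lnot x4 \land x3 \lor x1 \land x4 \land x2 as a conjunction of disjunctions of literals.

(\lnot x4 \lor x1) \land (\lnot x4 \lor x2) \land (x3 \lor x1) \land (x3 \lor x4) \land (x3 \lor x2)

\lnot x4 \land x3 \lor x1 \land x4 \land x2
≡ (\lnot x4 \lor x1) \land (\lnot x4 \lor x4) \land (\lnot x4 \lor x2) \land (x3 \lor x1) \land (x3 \lor x4) \land (x3 \lor x2)   — distribute \lor over \land
≡ (\lnot x4 \lor x1) \land (\lnot x4 \lor x2) \land (x3 \lor x1) \land (x3 \lor x4) \land (x3 \lor x2)   — simplify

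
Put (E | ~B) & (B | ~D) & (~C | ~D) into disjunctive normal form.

(E & B & ~C) | (E & ~D) | (~B & ~D)

(E | ~B) & (B | ~D) & (~C | ~D)
≡ (E & B & ~C) | (E & B & ~D) | (E & ~D & ~C) | (E & ~D & ~D) | (~B & B & ~C) | (~B & B & ~D) | (~B & ~D & ~C) | (~B & ~D & ~D)   [distribute & over |]
≡ (E & B & ~C) | (E & ~D) | (~B & ~D)   [simplify]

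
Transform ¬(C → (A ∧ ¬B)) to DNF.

(C ∧ ¬A) ∨ (C ∧ B)

¬(C → (A ∧ ¬B))
≡ ¬(¬C ∨ (A ∧ ¬B))   (eliminate →)
≡ ¬¬C ∧ ¬(A ∧ ¬B)   (De Morgan)
≡ C ∧ ¬(A ∧ ¬B)   (double negation)
≡ C ∧ (¬A ∨ ¬¬B)   (De Morgan)
≡ C ∧ (¬A ∨ B)   (double negation)
≡ (C ∧ ¬A) ∨ (C ∧ B)   (distribute ∧ over ∨)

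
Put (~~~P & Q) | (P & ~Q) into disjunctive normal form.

(~P & Q) | (P & ~Q)

(~~~P & Q) | (P & ~Q)
⇔ (~P & Q) | (P & ~Q)   — double negation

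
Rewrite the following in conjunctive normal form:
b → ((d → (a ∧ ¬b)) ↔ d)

b → ((d → (a ∧ ¬b)) ↔ d)
⇔ ¬b ∨ ((d → (a ∧ ¬b)) ↔ d)   — eliminate →
⇔ ¬b ∨ (((d → (a ∧ ¬b)) → d) ∧ (d → (d → (a ∧ ¬b))))   — eliminate ↔
⇔ ¬b ∨ ((¬(d → (a ∧ ¬b)) ∨ d) ∧ (d → (d → (a ∧ ¬b))))   — eliminate →
⇔ ¬b ∨ ((¬(¬d ∨ (a ∧ ¬b)) ∨ d) ∧ (d → (d → (a ∧ ¬b))))   — eliminate →
⇔ ¬b ∨ ((¬(¬d ∨ (a ∧ ¬b)) ∨ d) ∧ (¬d ∨ (d → (a ∧ ¬b))))   — eliminate →
⇔ ¬b ∨ ((¬(¬d ∨ (a ∧ ¬b)) ∨ d) ∧ (¬d ∨ ¬d ∨ (a ∧ ¬b)))   — eliminate →
⇔ ¬b ∨ (((¬¬d ∧ ¬(a ∧ ¬b)) ∨ d) ∧ (¬d ∨ ¬d ∨ (a ∧ ¬b)))   — De Morgan
⇔ ¬b ∨ (((d ∧ ¬(a ∧ ¬b)) ∨ d) ∧ (¬d ∨ ¬d ∨ (a ∧ ¬b)))   — double negation
⇔ ¬b ∨ (((d ∧ (¬a ∨ ¬¬b)) ∨ d) ∧ (¬d ∨ ¬d ∨ (a ∧ ¬b)))   — De Morgan
⇔ ¬b ∨ (((d ∧ (¬a ∨ b)) ∨ d) ∧ (¬d ∨ ¬d ∨ (a ∧ ¬b)))   — double negation
⇔ (¬b ∨ d ∨ d) ∧ (¬b ∨ ¬a ∨ b ∨ d) ∧ (¬b ∨ ¬d ∨ ¬d ∨ a) ∧ (¬b ∨ ¬d ∨ ¬d ∨ ¬b)   — distribute ∨ over ∧
⇔ (¬b ∨ d) ∧ (¬b ∨ ¬d)   — simplify

(¬b ∨ d) ∧ (¬b ∨ ¬d)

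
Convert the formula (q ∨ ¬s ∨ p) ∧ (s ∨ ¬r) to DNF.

q ∧ s ∨ q ∧ ¬r ∨ ¬s ∧ ¬r ∨ p ∧ s ∨ p ∧ ¬r

(q ∨ ¬s ∨ p) ∧ (s ∨ ¬r)
⇔ q ∧ s ∨ q ∧ ¬r ∨ ¬s ∧ s ∨ ¬s ∧ ¬r ∨ p ∧ s ∨ p ∧ ¬r   [distribute ∧ over ∨]
⇔ q ∧ s ∨ q ∧ ¬r ∨ ¬s ∧ ¬r ∨ p ∧ s ∨ p ∧ ¬r   [simplify]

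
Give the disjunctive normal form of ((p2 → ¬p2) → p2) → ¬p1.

((p2 → ¬p2) → p2) → ¬p1
≡ ¬((p2 → ¬p2) → p2) ∨ ¬p1   (eliminate →)
≡ ¬(¬(p2 → ¬p2) ∨ p2) ∨ ¬p1   (eliminate →)
≡ ¬(¬(¬p2 ∨ ¬p2) ∨ p2) ∨ ¬p1   (eliminate →)
≡ ¬¬(¬p2 ∨ ¬p2) ∧ ¬p2 ∨ ¬p1   (De Morgan)
≡ (¬p2 ∨ ¬p2) ∧ ¬p2 ∨ ¬p1   (double negation)
≡ ¬p2 ∧ ¬p2 ∨ ¬p2 ∧ ¬p2 ∨ ¬p1   (distribute ∧ over ∨)
≡ ¬p2 ∨ ¬p1   (simplify)

¬p2 ∨ ¬p1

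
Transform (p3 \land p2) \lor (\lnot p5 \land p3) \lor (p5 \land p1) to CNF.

(p3 \lor p5) \land (p3 \lor p1) \land (p2 \lor \lnot p5 \lor p1)

(p3 \land p2) \lor (\lnot p5 \land p3) \lor (p5 \land p1)
⇔ (p3 \lor \lnot p5 \lor p5) \land (p3 \lor \lnot p5 \lor p1) \land (p3 \lor p3 \lor p5) \land (p3 \lor p3 \lor p1) \land (p2 \lor \lnot p5 \lor p5) \land (p2 \lor \lnot p5 \lor p1) \land (p2 \lor p3 \lor p5) \land (p2 \lor p3 \lor p1)   [distribute \lor over \land]
⇔ (p3 \lor p5) \land (p3 \lor p1) \land (p2 \lor \lnot p5 \lor p1)   [simplify]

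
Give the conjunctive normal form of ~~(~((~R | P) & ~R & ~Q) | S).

R | Q | S

~~(~((~R | P) & ~R & ~Q) | S)
⇔ ~((~R | P) & ~R & ~Q) | S   [double negation]
⇔ ~(~R | P) | ~~R | ~~Q | S   [De Morgan]
⇔ (~~R & ~P) | ~~R | ~~Q | S   [De Morgan]
⇔ (R & ~P) | ~~R | ~~Q | S   [double negation]
⇔ (R & ~P) | R | ~~Q | S   [double negation]
⇔ (R & ~P) | R | Q | S   [double negation]
⇔ (R | R | Q | S) & (~P | R | Q | S)   [distribute | over &]
⇔ R | Q | S   [simplify]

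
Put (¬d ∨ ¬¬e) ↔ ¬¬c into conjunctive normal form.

(d ∨ c) ∧ (¬e ∨ c) ∧ (¬c ∨ ¬d ∨ e)

(¬d ∨ ¬¬e) ↔ ¬¬c
= ((¬d ∨ ¬¬e) → ¬¬c) ∧ (¬¬c → (¬d ∨ ¬¬e))   [eliminate ↔]
= (¬(¬d ∨ ¬¬e) ∨ ¬¬c) ∧ (¬¬c → (¬d ∨ ¬¬e))   [eliminate →]
= (¬(¬d ∨ ¬¬e) ∨ ¬¬c) ∧ (¬¬¬c ∨ ¬d ∨ ¬¬e)   [eliminate →]
= ((¬¬d ∧ ¬¬¬e) ∨ ¬¬c) ∧ (¬¬¬c ∨ ¬d ∨ ¬¬e)   [De Morgan]
= ((d ∧ ¬¬¬e) ∨ ¬¬c) ∧ (¬¬¬c ∨ ¬d ∨ ¬¬e)   [double negation]
= ((d ∧ ¬e) ∨ ¬¬c) ∧ (¬¬¬c ∨ ¬d ∨ ¬¬e)   [double negation]
= ((d ∧ ¬e) ∨ c) ∧ (¬¬¬c ∨ ¬d ∨ ¬¬e)   [double negation]
= ((d ∧ ¬e) ∨ c) ∧ (¬c ∨ ¬d ∨ ¬¬e)   [double negation]
= ((d ∧ ¬e) ∨ c) ∧ (¬c ∨ ¬d ∨ e)   [double negation]
= (d ∨ c) ∧ (¬e ∨ c) ∧ (¬c ∨ ¬d ∨ e)   [distribute ∨ over ∧]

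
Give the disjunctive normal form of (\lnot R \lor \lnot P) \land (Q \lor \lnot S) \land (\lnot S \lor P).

(\lnot R \lor \lnot P) \land (Q \lor \lnot S) \land (\lnot S \lor P)
⇔ (\lnot R \land Q \land \lnot S) \lor (\lnot R \land Q \land P) \lor (\lnot R \land \lnot S \land \lnot S) \lor (\lnot R \land \lnot S \land P) \lor (\lnot P \land Q \land \lnot S) \lor (\lnot P \land Q \land P) \lor (\lnot P \land \lnot S \land \lnot S) \lor (\lnot P \land \lnot S \land P)   (distribute \land over \lor)
⇔ (\lnot R \land Q \land P) \lor (\lnot R \land \lnot S) \lor (\lnot P \land \lnot S)   (simplify)

(\lnot R \land Q \land P) \lor (\lnot R \land \lnot S) \lor (\lnot P \land \lnot S)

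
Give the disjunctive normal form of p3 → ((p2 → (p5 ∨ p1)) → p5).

¬p3 ∨ (p2 ∧ ¬p5 ∧ ¬p1) ∨ p5

p3 → ((p2 → (p5 ∨ p1)) → p5)
= ¬p3 ∨ ((p2 → (p5 ∨ p1)) → p5)   — eliminate →
= ¬p3 ∨ ¬(p2 → (p5 ∨ p1)) ∨ p5   — eliminate →
= ¬p3 ∨ ¬(¬p2 ∨ p5 ∨ p1) ∨ p5   — eliminate →
= ¬p3 ∨ (¬¬p2 ∧ ¬p5 ∧ ¬p1) ∨ p5   — De Morgan
= ¬p3 ∨ (p2 ∧ ¬p5 ∧ ¬p1) ∨ p5   — double negation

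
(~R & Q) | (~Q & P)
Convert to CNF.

(~R & Q) | (~Q & P)
= (~R | ~Q) & (~R | P) & (Q | ~Q) & (Q | P)   [distribute | over &]
= (~R | ~Q) & (~R | P) & (Q | P)   [simplify]

(~R | ~Q) & (~R | P) & (Q | P)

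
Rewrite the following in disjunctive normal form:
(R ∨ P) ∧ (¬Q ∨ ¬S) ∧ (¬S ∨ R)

(R ∨ P) ∧ (¬Q ∨ ¬S) ∧ (¬S ∨ R)
≡ (R ∧ ¬Q ∧ ¬S) ∨ (R ∧ ¬Q ∧ R) ∨ (R ∧ ¬S ∧ ¬S) ∨ (R ∧ ¬S ∧ R) ∨ (P ∧ ¬Q ∧ ¬S) ∨ (P ∧ ¬Q ∧ R) ∨ (P ∧ ¬S ∧ ¬S) ∨ (P ∧ ¬S ∧ R)
≡ (R ∧ ¬Q) ∨ (R ∧ ¬S) ∨ (P ∧ ¬S)

(R ∧ ¬Q) ∨ (R ∧ ¬S) ∨ (P ∧ ¬S)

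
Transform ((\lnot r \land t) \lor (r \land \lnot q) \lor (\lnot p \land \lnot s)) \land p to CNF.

((\lnot r \land t) \lor (r \land \lnot q) \lor (\lnot p \land \lnot s)) \land p
≡ (\lnot r \lor r \lor \lnot p) \land (\lnot r \lor r \lor \lnot s) \land (\lnot r \lor \lnot q \lor \lnot p) \land (\lnot r \lor \lnot q \lor \lnot s) \land (t \lor r \lor \lnot p) \land (t \lor r \lor \lnot s) \land (t \lor \lnot q \lor \lnot p) \land (t \lor \lnot q \lor \lnot s) \land p   [distribute \lor over \land]
≡ (\lnot r \lor \lnot q \lor \lnot p) \land (\lnot r \lor \lnot q \lor \lnot s) \land (t \lor r \lor \lnot p) \land (t \lor r \lor \lnot s) \land (t \lor \lnot q \lor \lnot p) \land (t \lor \lnot q \lor \lnot s) \land p   [simplify]

(\lnot r \lor \lnot q \lor \lnot p) \land (\lnot r \lor \lnot q \lor \lnot s) \land (t \lor r \lor \lnot p) \land (t \lor r \lor \lnot s) \land (t \lor \lnot q \lor \lnot p) \land (t \lor \lnot q \lor \lnot s) \land p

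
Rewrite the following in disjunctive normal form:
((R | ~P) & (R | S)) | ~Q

R | (~P & S) | ~Q

((R | ~P) & (R | S)) | ~Q
⇔ (R & R) | (R & S) | (~P & R) | (~P & S) | ~Q   — distribute & over |
⇔ R | (~P & S) | ~Q   — simplify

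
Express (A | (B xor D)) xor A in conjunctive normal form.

(A | (B xor D)) xor A
≡ (A | (B xor D) | A) & ~((A | (B xor D)) & A)   (expand xor)
≡ (A | ((B | D) & ~(B & D)) | A) & ~((A | (B xor D)) & A)   (expand xor)
≡ (A | ((B | D) & ~(B & D)) | A) & ~((A | ((B | D) & ~(B & D))) & A)   (expand xor)
≡ (A | ((B | D) & (~B | ~D)) | A) & ~((A | ((B | D) & ~(B & D))) & A)   (De Morgan)
≡ (A | ((B | D) & (~B | ~D)) | A) & (~(A | ((B | D) & ~(B & D))) | ~A)   (De Morgan)
≡ (A | ((B | D) & (~B | ~D)) | A) & ((~A & ~((B | D) & ~(B & D))) | ~A)   (De Morgan)
≡ (A | ((B | D) & (~B | ~D)) | A) & ((~A & (~(B | D) | ~~(B & D))) | ~A)   (De Morgan)
≡ (A | ((B | D) & (~B | ~D)) | A) & ((~A & ((~B & ~D) | ~~(B & D))) | ~A)   (De Morgan)
≡ (A | ((B | D) & (~B | ~D)) | A) & ((~A & ((~B & ~D) | (B & D))) | ~A)   (double negation)
≡ (A | B | D | A) & (A | ~B | ~D | A) & (~A | ~A) & (~B | B | ~A) & (~B | D | ~A) & (~D | B | ~A) & (~D | D | ~A)   (distribute | over &)
≡ (A | B | D) & (A | ~B | ~D) & ~A   (simplify)

(A | B | D) & (A | ~B | ~D) & ~A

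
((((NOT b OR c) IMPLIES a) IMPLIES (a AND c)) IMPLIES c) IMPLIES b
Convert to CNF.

(NOT a OR c OR b) AND (NOT c OR b)

((((NOT b OR c) IMPLIES a) IMPLIES (a AND c)) IMPLIES c) IMPLIES b
⇔ NOT ((((NOT b OR c) IMPLIES a) IMPLIES (a AND c)) IMPLIES c) OR b   (eliminate IMPLIES)
⇔ NOT (NOT (((NOT b OR c) IMPLIES a) IMPLIES (a AND c)) OR c) OR b   (eliminate IMPLIES)
⇔ NOT (NOT (NOT ((NOT b OR c) IMPLIES a) OR (a AND c)) OR c) OR b   (eliminate IMPLIES)
⇔ NOT (NOT (NOT (NOT (NOT b OR c) OR a) OR (a AND c)) OR c) OR b   (eliminate IMPLIES)
⇔ (NOT NOT (NOT (NOT (NOT b OR c) OR a) OR (a AND c)) AND NOT c) OR b   (De Morgan)
⇔ ((NOT (NOT (NOT b OR c) OR a) OR (a AND c)) AND NOT c) OR b   (double negation)
⇔ (((NOT NOT (NOT b OR c) AND NOT a) OR (a AND c)) AND NOT c) OR b   (De Morgan)
⇔ ((((NOT b OR c) AND NOT a) OR (a AND c)) AND NOT c) OR b   (double negation)
⇔ (NOT b OR c OR a OR b) AND (NOT b OR c OR c OR b) AND (NOT a OR a OR b) AND (NOT a OR c OR b) AND (NOT c OR b)   (distribute OR over AND)
⇔ (NOT a OR c OR b) AND (NOT c OR b)   (simplify)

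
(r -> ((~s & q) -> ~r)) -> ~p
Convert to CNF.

(r | ~p) & (~s | ~p) & (q | ~p)

(r -> ((~s & q) -> ~r)) -> ~p
= ~(r -> ((~s & q) -> ~r)) | ~p   — eliminate ->
= ~(~r | ((~s & q) -> ~r)) | ~p   — eliminate ->
= ~(~r | ~(~s & q) | ~r) | ~p   — eliminate ->
= (~~r & ~~(~s & q) & ~~r) | ~p   — De Morgan
= (r & ~~(~s & q) & ~~r) | ~p   — double negation
= (r & ~s & q & ~~r) | ~p   — double negation
= (r & ~s & q & r) | ~p   — double negation
= (r | ~p) & (~s | ~p) & (q | ~p) & (r | ~p)   — distribute | over &
= (r | ~p) & (~s | ~p) & (q | ~p)   — simplify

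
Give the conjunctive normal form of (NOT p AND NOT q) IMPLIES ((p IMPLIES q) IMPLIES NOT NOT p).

(NOT p AND NOT q) IMPLIES ((p IMPLIES q) IMPLIES NOT NOT p)
≡ NOT (NOT p AND NOT q) OR ((p IMPLIES q) IMPLIES NOT NOT p)   (eliminate IMPLIES)
≡ NOT (NOT p AND NOT q) OR NOT (p IMPLIES q) OR NOT NOT p   (eliminate IMPLIES)
≡ NOT (NOT p AND NOT q) OR NOT (NOT p OR q) OR NOT NOT p   (eliminate IMPLIES)
≡ NOT NOT p OR NOT NOT q OR NOT (NOT p OR q) OR NOT NOT p   (De Morgan)
≡ p OR NOT NOT q OR NOT (NOT p OR q) OR NOT NOT p   (double negation)
≡ p OR q OR NOT (NOT p OR q) OR NOT NOT p   (double negation)
≡ p OR q OR (NOT NOT p AND NOT q) OR NOT NOT p   (De Morgan)
≡ p OR q OR (p AND NOT q) OR NOT NOT p   (double negation)
≡ p OR q OR (p AND NOT q) OR p   (double negation)
≡ (p OR q OR p OR p) AND (p OR q OR NOT q OR p)   (distribute OR over AND)
≡ p OR q   (simplify)

p OR q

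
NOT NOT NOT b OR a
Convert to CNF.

NOT NOT NOT b OR a
= NOT b OR a   [double negation]

NOT b OR a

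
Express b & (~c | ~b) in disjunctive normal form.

b & (~c | ~b)
≡ (b & ~c) | (b & ~b)   [distribute & over |]
≡ b & ~c   [simplify]

b & ~c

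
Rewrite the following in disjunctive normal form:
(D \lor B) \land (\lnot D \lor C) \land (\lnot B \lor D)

(D \lor B) \land (\lnot D \lor C) \land (\lnot B \lor D)
≡ D \land \lnot D \land \lnot B \lor D \land \lnot D \land D \lor D \land C \land \lnot B \lor D \land C \land D \lor B \land \lnot D \land \lnot B \lor B \land \lnot D \land D \lor B \land C \land \lnot B \lor B \land C \land D   [distribute \land over \lor]
≡ D \land C   [simplify]

D \land C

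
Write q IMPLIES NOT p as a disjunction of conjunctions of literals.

q IMPLIES NOT p
≡ NOT q OR NOT p   [eliminate IMPLIES]

NOT q OR NOT p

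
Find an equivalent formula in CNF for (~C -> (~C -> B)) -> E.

(~C -> (~C -> B)) -> E
≡ ~(~C -> (~C -> B)) | E   (eliminate ->)
≡ ~(~~C | (~C -> B)) | E   (eliminate ->)
≡ ~(~~C | ~~C | B) | E   (eliminate ->)
≡ (~~~C & ~~~C & ~B) | E   (De Morgan)
≡ (~C & ~~~C & ~B) | E   (double negation)
≡ (~C & ~C & ~B) | E   (double negation)
≡ (~C | E) & (~C | E) & (~B | E)   (distribute | over &)
≡ (~C | E) & (~B | E)   (simplify)

(~C | E) & (~B | E)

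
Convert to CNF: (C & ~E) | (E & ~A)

(C | E) & (C | ~A) & (~E | ~A)

(C & ~E) | (E & ~A)
≡ (C | E) & (C | ~A) & (~E | E) & (~E | ~A)   [distribute | over &]
≡ (C | E) & (C | ~A) & (~E | ~A)   [simplify]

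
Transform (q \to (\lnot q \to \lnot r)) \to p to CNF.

(q \lor p) \land (\lnot q \lor p) \land (r \lor p)

(q \to (\lnot q \to \lnot r)) \to p
≡ \lnot (q \to (\lnot q \to \lnot r)) \lor p   (eliminate \to)
≡ \lnot (\lnot q \lor (\lnot q \to \lnot r)) \lor p   (eliminate \to)
≡ \lnot (\lnot q \lor \lnot \lnot q \lor \lnot r) \lor p   (eliminate \to)
≡ (\lnot \lnot q \land \lnot \lnot \lnot q \land \lnot \lnot r) \lor p   (De Morgan)
≡ (q \land \lnot \lnot \lnot q \land \lnot \lnot r) \lor p   (double negation)
≡ (q \land \lnot q \land \lnot \lnot r) \lor p   (double negation)
≡ (q \land \lnot q \land r) \lor p   (double negation)
≡ (q \lor p) \land (\lnot q \lor p) \land (r \lor p)   (distribute \lor over \land)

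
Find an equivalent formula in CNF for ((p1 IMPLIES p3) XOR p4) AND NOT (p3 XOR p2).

(NOT p1 OR p3 OR p4) AND (p1 OR NOT p4) AND (NOT p3 OR NOT p4) AND (NOT p3 OR p2) AND (NOT p2 OR p3)

((p1 IMPLIES p3) XOR p4) AND NOT (p3 XOR p2)
= ((p1 IMPLIES p3) OR p4) AND NOT ((p1 IMPLIES p3) AND p4) AND NOT (p3 XOR p2)   [expand XOR]
= (NOT p1 OR p3 OR p4) AND NOT ((p1 IMPLIES p3) AND p4) AND NOT (p3 XOR p2)   [eliminate IMPLIES]
= (NOT p1 OR p3 OR p4) AND NOT ((NOT p1 OR p3) AND p4) AND NOT (p3 XOR p2)   [eliminate IMPLIES]
= (NOT p1 OR p3 OR p4) AND NOT ((NOT p1 OR p3) AND p4) AND NOT ((p3 OR p2) AND NOT (p3 AND p2))   [expand XOR]
= (NOT p1 OR p3 OR p4) AND (NOT (NOT p1 OR p3) OR NOT p4) AND NOT ((p3 OR p2) AND NOT (p3 AND p2))   [De Morgan]
= (NOT p1 OR p3 OR p4) AND ((NOT NOT p1 AND NOT p3) OR NOT p4) AND NOT ((p3 OR p2) AND NOT (p3 AND p2))   [De Morgan]
= (NOT p1 OR p3 OR p4) AND ((p1 AND NOT p3) OR NOT p4) AND NOT ((p3 OR p2) AND NOT (p3 AND p2))   [double negation]
= (NOT p1 OR p3 OR p4) AND ((p1 AND NOT p3) OR NOT p4) AND (NOT (p3 OR p2) OR NOT NOT (p3 AND p2))   [De Morgan]
= (NOT p1 OR p3 OR p4) AND ((p1 AND NOT p3) OR NOT p4) AND ((NOT p3 AND NOT p2) OR NOT NOT (p3 AND p2))   [De Morgan]
= (NOT p1 OR p3 OR p4) AND ((p1 AND NOT p3) OR NOT p4) AND ((NOT p3 AND NOT p2) OR (p3 AND p2))   [double negation]
= (NOT p1 OR p3 OR p4) AND (p1 OR NOT p4) AND (NOT p3 OR NOT p4) AND (NOT p3 OR p3) AND (NOT p3 OR p2) AND (NOT p2 OR p3) AND (NOT p2 OR p2)   [distribute OR over AND]
= (NOT p1 OR p3 OR p4) AND (p1 OR NOT p4) AND (NOT p3 OR NOT p4) AND (NOT p3 OR p2) AND (NOT p2 OR p3)   [simplify]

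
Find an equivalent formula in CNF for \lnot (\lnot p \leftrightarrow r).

\lnot (\lnot p \leftrightarrow r)
≡ \lnot ((\lnot p \to r) \land (r \to \lnot p))   — eliminate \leftrightarrow
≡ \lnot ((\lnot \lnot p \lor r) \land (r \to \lnot p))   — eliminate \to
≡ \lnot ((\lnot \lnot p \lor r) \land (\lnot r \lor \lnot p))   — eliminate \to
≡ \lnot (\lnot \lnot p \lor r) \lor \lnot (\lnot r \lor \lnot p)   — De Morgan
≡ (\lnot \lnot \lnot p \land \lnot r) \lor \lnot (\lnot r \lor \lnot p)   — De Morgan
≡ (\lnot p \land \lnot r) \lor \lnot (\lnot r \lor \lnot p)   — double negation
≡ (\lnot p \land \lnot r) \lor (\lnot \lnot r \land \lnot \lnot p)   — De Morgan
≡ (\lnot p \land \lnot r) \lor (r \land \lnot \lnot p)   — double negation
≡ (\lnot p \land \lnot r) \lor (r \land p)   — double negation
≡ (\lnot p \lor r) \land (\lnot p \lor p) \land (\lnot r \lor r) \land (\lnot r \lor p)   — distribute \lor over \land
≡ (\lnot p \lor r) \land (\lnot r \lor p)   — simplify

(\lnot p \lor r) \land (\lnot r \lor p)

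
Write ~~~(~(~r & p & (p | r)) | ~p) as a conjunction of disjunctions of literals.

~~~(~(~r & p & (p | r)) | ~p)
= ~(~(~r & p & (p | r)) | ~p)   [double negation]
= ~~(~r & p & (p | r)) & ~~p   [De Morgan]
= ~r & p & (p | r) & ~~p   [double negation]
= ~r & p & (p | r) & p   [double negation]
= ~r & p   [simplify]

~r & p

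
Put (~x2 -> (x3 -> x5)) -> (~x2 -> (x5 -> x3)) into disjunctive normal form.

(~x2 -> (x3 -> x5)) -> (~x2 -> (x5 -> x3))
≡ ~(~x2 -> (x3 -> x5)) | (~x2 -> (x5 -> x3))   (eliminate ->)
≡ ~(~~x2 | (x3 -> x5)) | (~x2 -> (x5 -> x3))   (eliminate ->)
≡ ~(~~x2 | ~x3 | x5) | (~x2 -> (x5 -> x3))   (eliminate ->)
≡ ~(~~x2 | ~x3 | x5) | ~~x2 | (x5 -> x3)   (eliminate ->)
≡ ~(~~x2 | ~x3 | x5) | ~~x2 | ~x5 | x3   (eliminate ->)
≡ (~~~x2 & ~~x3 & ~x5) | ~~x2 | ~x5 | x3   (De Morgan)
≡ (~x2 & ~~x3 & ~x5) | ~~x2 | ~x5 | x3   (double negation)
≡ (~x2 & x3 & ~x5) | ~~x2 | ~x5 | x3   (double negation)
≡ (~x2 & x3 & ~x5) | x2 | ~x5 | x3   (double negation)
≡ x2 | ~x5 | x3   (simplify)

x2 | ~x5 | x3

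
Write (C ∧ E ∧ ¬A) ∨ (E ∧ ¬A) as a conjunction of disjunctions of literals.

E ∧ ¬A

(C ∧ E ∧ ¬A) ∨ (E ∧ ¬A)
= (C ∨ E) ∧ (C ∨ ¬A) ∧ (E ∨ E) ∧ (E ∨ ¬A) ∧ (¬A ∨ E) ∧ (¬A ∨ ¬A)   [distribute ∨ over ∧]
= E ∧ ¬A   [simplify]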